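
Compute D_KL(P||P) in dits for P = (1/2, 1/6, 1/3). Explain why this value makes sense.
0.0000 dits

KL divergence satisfies the Gibbs inequality: D_KL(P||Q) ≥ 0 for all distributions P, Q.

D_KL(P||Q) = Σ p(x) log(p(x)/q(x))
Each term is p(x) × log_10(p(x)/p(x)) = p(x) × log_10(1) = 0, so the sum is 0.
D_KL(P||Q) = 0.0000 dits

When P = Q, the KL divergence is exactly 0, as there is no 'divergence' between identical distributions.

This non-negativity is a fundamental property: relative entropy cannot be negative because it measures how different Q is from P.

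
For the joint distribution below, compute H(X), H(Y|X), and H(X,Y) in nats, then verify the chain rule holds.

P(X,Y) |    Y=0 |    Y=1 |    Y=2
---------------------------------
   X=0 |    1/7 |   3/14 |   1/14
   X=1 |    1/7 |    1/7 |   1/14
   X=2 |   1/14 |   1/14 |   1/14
H(X,Y) = 2.1066, H(X) = 1.0609, H(Y|X) = 1.0456 (all in nats)

Chain rule: H(X,Y) = H(X) + H(Y|X)

Left side — joint entropy directly:
H(X,Y) = -Σ p(x,y) log p(x,y) = 2.1066 nats

Right side — compute H(Y|X) from the conditional distributions:
P(X) = (3/7, 5/14, 3/14), so H(X) = 1.0609 nats
H(Y|X) = Σ_x P(X=x) · H(Y|X=x):
  P(Y|X=0) = (1/3, 1/2, 1/6), H(Y|X=0) = 1.0114, weight P(X=0) = 3/7
  P(Y|X=1) = (2/5, 2/5, 1/5), H(Y|X=1) = 1.0549, weight P(X=1) = 5/14
  P(Y|X=2) = (1/3, 1/3, 1/3), H(Y|X=2) = 1.0986, weight P(X=2) = 3/14
H(Y|X) = 1.0456 nats

H(X) + H(Y|X) = 1.0609 + 1.0456 = 2.1066 nats

Both sides equal 2.1066 nats. ✓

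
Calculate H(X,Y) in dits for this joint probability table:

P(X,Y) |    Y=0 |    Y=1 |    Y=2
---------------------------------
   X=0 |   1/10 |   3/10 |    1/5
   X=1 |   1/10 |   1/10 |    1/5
0.7365 dits

Joint entropy is H(X,Y) = -Σ_{x,y} p(x,y) log p(x,y).

Summing over all non-zero entries:
H(X,Y) = -[1/10·log_10(1/10) + 3/10·log_10(3/10) + 1/5·log_10(1/5) + 1/10·log_10(1/10) + 1/10·log_10(1/10) + 1/5·log_10(1/5)]
H(X,Y) = 0.7365 dits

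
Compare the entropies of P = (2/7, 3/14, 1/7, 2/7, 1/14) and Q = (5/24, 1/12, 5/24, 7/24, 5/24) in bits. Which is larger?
Q

Computing entropies in bits:
H(P) = 2.1820
H(Q) = 2.2316

Distribution Q has higher entropy.

Intuition: The distribution closer to uniform (more spread out) has higher entropy.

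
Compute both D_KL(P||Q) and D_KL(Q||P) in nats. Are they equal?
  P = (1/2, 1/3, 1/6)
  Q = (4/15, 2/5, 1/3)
D_KL(P||Q) = 0.1380, D_KL(Q||P) = 0.1363

KL divergence is not symmetric: D_KL(P||Q) ≠ D_KL(Q||P) in general.

D_KL(P||Q) = 0.1380 nats
D_KL(Q||P) = 0.1363 nats

No, they are not equal!

This asymmetry is why KL divergence is not a true distance metric.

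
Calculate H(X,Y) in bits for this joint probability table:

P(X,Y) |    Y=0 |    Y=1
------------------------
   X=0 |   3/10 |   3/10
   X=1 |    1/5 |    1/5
1.9710 bits

Joint entropy is H(X,Y) = -Σ_{x,y} p(x,y) log p(x,y).

Summing over all non-zero entries:
H(X,Y) = -[3/10·log_2(3/10) + 3/10·log_2(3/10) + 1/5·log_2(1/5) + 1/5·log_2(1/5)]
H(X,Y) = 1.9710 bits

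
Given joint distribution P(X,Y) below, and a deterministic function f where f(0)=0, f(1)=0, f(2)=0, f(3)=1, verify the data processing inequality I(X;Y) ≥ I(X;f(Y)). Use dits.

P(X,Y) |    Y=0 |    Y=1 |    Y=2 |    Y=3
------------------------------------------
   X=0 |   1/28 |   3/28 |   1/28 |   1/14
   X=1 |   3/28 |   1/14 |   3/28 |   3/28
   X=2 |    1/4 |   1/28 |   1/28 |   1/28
I(X;Y) = 0.0610, I(X;f(Y)) = 0.0103, inequality holds: 0.0610 ≥ 0.0103

Data Processing Inequality: For any Markov chain X → Y → Z, we have I(X;Y) ≥ I(X;Z).

Here Z = f(Y) is a deterministic function of Y, forming X → Y → Z.

Original I(X;Y) = 0.0610 dits

After applying f:
P(X,Z) where Z=f(Y):
- P(X,Z=0) = P(X,Y=0) + P(X,Y=1) + P(X,Y=2)
- P(X,Z=1) = P(X,Y=3)

I(X;Z) = I(X;f(Y)) = 0.0103 dits

Verification: 0.0610 ≥ 0.0103 ✓

Information cannot be created by processing; the function f can only lose information about X.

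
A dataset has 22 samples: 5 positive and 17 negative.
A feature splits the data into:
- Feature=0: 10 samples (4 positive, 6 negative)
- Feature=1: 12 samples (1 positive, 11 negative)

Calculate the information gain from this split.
0.1062 bits

Information Gain = H(Y) - H(Y|Feature)

Before split:
P(positive) = 5/22 = 0.2273
H(Y) = 0.7732 bits

After split:
Feature=0: H = 0.9710 bits (weight = 10/22)
Feature=1: H = 0.4138 bits (weight = 12/22)
H(Y|Feature) = (10/22)×0.9710 + (12/22)×0.4138 = 0.6671 bits

Information Gain = 0.7732 - 0.6671 = 0.1062 bits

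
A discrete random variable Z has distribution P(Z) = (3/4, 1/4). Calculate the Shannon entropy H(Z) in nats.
0.5623 nats

Shannon entropy is H(X) = -Σ p(x) log p(x).

For P = (3/4, 1/4):
H = -3/4 × log_e(3/4) -1/4 × log_e(1/4)
H = 0.5623 nats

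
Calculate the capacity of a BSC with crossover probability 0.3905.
0.0349 bits

For a binary symmetric channel (BSC) with error probability p:
Capacity C = 1 - H(p) bits per symbol

where H(p) = -p log₂(p) - (1-p) log₂(1-p) is the binary entropy function.

H(0.3905) = 0.9651 bits
C = 1 - 0.9651 = 0.0349 bits per symbol

This means we can reliably transmit up to 0.0349 bits of information per channel use.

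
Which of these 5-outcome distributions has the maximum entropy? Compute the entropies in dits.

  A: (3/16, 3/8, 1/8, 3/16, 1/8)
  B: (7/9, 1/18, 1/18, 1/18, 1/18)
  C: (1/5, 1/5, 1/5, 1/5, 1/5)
C

For a discrete distribution over n outcomes, entropy is maximized by the uniform distribution.

Computing entropies:
H(A) = 0.6581 dits
H(B) = 0.3638 dits
H(C) = 0.6990 dits

The uniform distribution (where all probabilities equal 1/5) achieves the maximum entropy of log_10(5) = 0.6990 dits.

Distribution C has the highest entropy.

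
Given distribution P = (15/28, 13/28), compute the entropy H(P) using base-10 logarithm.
0.2999 dits

Shannon entropy is H(X) = -Σ p(x) log p(x).

For P = (15/28, 13/28):
H = -15/28 × log_10(15/28) -13/28 × log_10(13/28)
H = 0.2999 dits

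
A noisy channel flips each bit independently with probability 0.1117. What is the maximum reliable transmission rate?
0.4950 bits

For a binary symmetric channel (BSC) with error probability p:
Capacity C = 1 - H(p) bits per symbol

where H(p) = -p log₂(p) - (1-p) log₂(1-p) is the binary entropy function.

H(0.1117) = 0.5050 bits
C = 1 - 0.5050 = 0.4950 bits per symbol

This means we can reliably transmit up to 0.4950 bits of information per channel use.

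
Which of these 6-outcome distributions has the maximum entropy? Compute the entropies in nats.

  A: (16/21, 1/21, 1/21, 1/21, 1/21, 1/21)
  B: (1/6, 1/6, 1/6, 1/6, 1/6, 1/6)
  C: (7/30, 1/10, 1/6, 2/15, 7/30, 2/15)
B

For a discrete distribution over n outcomes, entropy is maximized by the uniform distribution.

Computing entropies:
H(A) = 0.9321 nats
H(B) = 1.7918 nats
H(C) = 1.7453 nats

The uniform distribution (where all probabilities equal 1/6) achieves the maximum entropy of log_e(6) = 1.7918 nats.

Distribution B has the highest entropy.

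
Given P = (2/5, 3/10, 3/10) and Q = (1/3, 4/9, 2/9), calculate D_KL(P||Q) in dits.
0.0196 dits

KL divergence: D_KL(P||Q) = Σ p(x) log(p(x)/q(x))

Computing term by term:
  x=0: 2/5 × log_10[(2/5)/(1/3)] = 2/5 × 0.0792 = 0.0317
  x=1: 3/10 × log_10[(3/10)/(4/9)] = 3/10 × -0.1707 = -0.0512
  x=2: 3/10 × log_10[(3/10)/(2/9)] = 3/10 × 0.1303 = 0.0391

D_KL(P||Q) = 0.0196 dits

Note: KL divergence is always non-negative and equals 0 iff P = Q.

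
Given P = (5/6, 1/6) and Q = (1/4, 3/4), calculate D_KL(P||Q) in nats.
0.7526 nats

KL divergence: D_KL(P||Q) = Σ p(x) log(p(x)/q(x))

Computing term by term:
  x=0: 5/6 × log_e[(5/6)/(1/4)] = 5/6 × 1.2040 = 1.0033
  x=1: 1/6 × log_e[(1/6)/(3/4)] = 1/6 × -1.5041 = -0.2507

D_KL(P||Q) = 0.7526 nats

Note: KL divergence is always non-negative and equals 0 iff P = Q.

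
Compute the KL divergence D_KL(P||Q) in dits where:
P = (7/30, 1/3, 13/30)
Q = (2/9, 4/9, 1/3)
0.0127 dits

KL divergence: D_KL(P||Q) = Σ p(x) log(p(x)/q(x))

Computing term by term:
  x=0: 7/30 × log_10[(7/30)/(2/9)] = 7/30 × 0.0212 = 0.0049
  x=1: 1/3 × log_10[(1/3)/(4/9)] = 1/3 × -0.1249 = -0.0416
  x=2: 13/30 × log_10[(13/30)/(1/3)] = 13/30 × 0.1139 = 0.0494

D_KL(P||Q) = 0.0127 dits

Note: KL divergence is always non-negative and equals 0 iff P = Q.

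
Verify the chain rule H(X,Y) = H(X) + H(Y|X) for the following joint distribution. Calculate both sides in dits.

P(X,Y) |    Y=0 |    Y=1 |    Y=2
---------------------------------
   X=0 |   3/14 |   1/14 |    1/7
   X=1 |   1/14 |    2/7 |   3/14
H(X,Y) = 0.7266, H(X) = 0.2966, H(Y|X) = 0.4300 (all in dits)

Chain rule: H(X,Y) = H(X) + H(Y|X)

Left side — joint entropy directly:
H(X,Y) = -Σ p(x,y) log p(x,y) = 0.7266 dits

Right side — compute H(Y|X) from the conditional distributions:
P(X) = (3/7, 4/7), so H(X) = 0.2966 dits
H(Y|X) = Σ_x P(X=x) · H(Y|X=x):
  P(Y|X=0) = (1/2, 1/6, 1/3), H(Y|X=0) = 0.4392, weight P(X=0) = 3/7
  P(Y|X=1) = (1/8, 1/2, 3/8), H(Y|X=1) = 0.4231, weight P(X=1) = 4/7
H(Y|X) = 0.4300 dits

H(X) + H(Y|X) = 0.2966 + 0.4300 = 0.7266 dits

Both sides equal 0.7266 dits. ✓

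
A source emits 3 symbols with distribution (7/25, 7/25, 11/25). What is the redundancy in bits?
0.0354 bits

Redundancy measures how far a source is from maximum entropy:
R = H_max - H(X)

Maximum entropy for 3 symbols: H_max = log_2(3) = 1.5850 bits
Actual entropy: H(X) = 1.5496 bits
Redundancy: R = 1.5850 - 1.5496 = 0.0354 bits

This redundancy represents potential for compression: the source could be compressed by 0.0354 bits per symbol.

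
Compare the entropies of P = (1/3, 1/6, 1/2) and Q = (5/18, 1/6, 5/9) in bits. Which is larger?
P

Computing entropies in bits:
H(P) = 1.4591
H(Q) = 1.4153

Distribution P has higher entropy.

Intuition: The distribution closer to uniform (more spread out) has higher entropy.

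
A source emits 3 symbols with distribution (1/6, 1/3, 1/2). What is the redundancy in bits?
0.1258 bits

Redundancy measures how far a source is from maximum entropy:
R = H_max - H(X)

Maximum entropy for 3 symbols: H_max = log_2(3) = 1.5850 bits
Actual entropy: H(X) = 1.4591 bits
Redundancy: R = 1.5850 - 1.4591 = 0.1258 bits

This redundancy represents potential for compression: the source could be compressed by 0.1258 bits per symbol.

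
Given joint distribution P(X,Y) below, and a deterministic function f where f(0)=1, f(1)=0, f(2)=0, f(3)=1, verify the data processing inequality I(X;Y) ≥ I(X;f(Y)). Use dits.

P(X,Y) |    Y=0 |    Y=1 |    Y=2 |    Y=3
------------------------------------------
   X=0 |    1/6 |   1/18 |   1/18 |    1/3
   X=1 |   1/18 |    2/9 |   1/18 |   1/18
I(X;Y) = 0.0729, I(X;f(Y)) = 0.0633, inequality holds: 0.0729 ≥ 0.0633

Data Processing Inequality: For any Markov chain X → Y → Z, we have I(X;Y) ≥ I(X;Z).

Here Z = f(Y) is a deterministic function of Y, forming X → Y → Z.

Original I(X;Y) = 0.0729 dits

After applying f:
P(X,Z) where Z=f(Y):
- P(X,Z=0) = P(X,Y=1) + P(X,Y=2)
- P(X,Z=1) = P(X,Y=0) + P(X,Y=3)

I(X;Z) = I(X;f(Y)) = 0.0633 dits

Verification: 0.0729 ≥ 0.0633 ✓

Information cannot be created by processing; the function f can only lose information about X.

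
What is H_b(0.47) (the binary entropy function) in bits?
0.9974 bits

The binary entropy function is:
H(p) = -p log(p) - (1-p) log(1-p)

H(0.47) = -0.47 × log_2(0.47) - 0.53 × log_2(0.53)
H(0.47) = 0.9974 bits

Note: Binary entropy is maximized at p=0.5 (H=1 bit) and minimized at p=0 or p=1 (H=0).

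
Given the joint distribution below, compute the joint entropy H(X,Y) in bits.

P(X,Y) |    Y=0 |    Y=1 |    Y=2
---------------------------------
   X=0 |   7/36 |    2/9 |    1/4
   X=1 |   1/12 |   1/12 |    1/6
2.4699 bits

Joint entropy is H(X,Y) = -Σ_{x,y} p(x,y) log p(x,y).

Summing over all non-zero entries:
H(X,Y) = -[7/36·log_2(7/36) + 2/9·log_2(2/9) + 1/4·log_2(1/4) + 1/12·log_2(1/12) + 1/12·log_2(1/12) + 1/6·log_2(1/6)]
H(X,Y) = 2.4699 bits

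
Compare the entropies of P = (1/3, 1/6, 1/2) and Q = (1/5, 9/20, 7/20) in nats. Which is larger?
Q

Computing entropies in nats:
H(P) = 1.0114
H(Q) = 1.0487

Distribution Q has higher entropy.

Intuition: The distribution closer to uniform (more spread out) has higher entropy.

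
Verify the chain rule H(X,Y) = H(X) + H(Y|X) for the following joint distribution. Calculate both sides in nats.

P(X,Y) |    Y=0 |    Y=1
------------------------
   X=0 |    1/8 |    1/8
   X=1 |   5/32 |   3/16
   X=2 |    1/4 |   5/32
H(X,Y) = 1.7604, H(X) = 1.0796, H(Y|X) = 0.6808 (all in nats)

Chain rule: H(X,Y) = H(X) + H(Y|X)

Left side — joint entropy directly:
H(X,Y) = -Σ p(x,y) log p(x,y) = 1.7604 nats

Right side — compute H(Y|X) from the conditional distributions:
P(X) = (1/4, 11/32, 13/32), so H(X) = 1.0796 nats
H(Y|X) = Σ_x P(X=x) · H(Y|X=x):
  P(Y|X=0) = (1/2, 1/2), H(Y|X=0) = 0.6931, weight P(X=0) = 1/4
  P(Y|X=1) = (5/11, 6/11), H(Y|X=1) = 0.6890, weight P(X=1) = 11/32
  P(Y|X=2) = (8/13, 5/13), H(Y|X=2) = 0.6663, weight P(X=2) = 13/32
H(Y|X) = 0.6808 nats

H(X) + H(Y|X) = 1.0796 + 0.6808 = 1.7604 nats

Both sides equal 1.7604 nats. ✓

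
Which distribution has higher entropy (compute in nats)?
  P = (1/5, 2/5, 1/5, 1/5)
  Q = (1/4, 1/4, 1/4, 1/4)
Q

Computing entropies in nats:
H(P) = 1.3322
H(Q) = 1.3863

Distribution Q has higher entropy.

Intuition: The distribution closer to uniform (more spread out) has higher entropy.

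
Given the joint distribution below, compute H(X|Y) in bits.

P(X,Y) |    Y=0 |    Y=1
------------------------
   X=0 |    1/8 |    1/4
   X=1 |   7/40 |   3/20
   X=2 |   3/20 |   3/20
1.5539 bits

Using the chain rule: H(X|Y) = H(X,Y) - H(Y)

First, compute H(X,Y) = 2.5467 bits

Marginal P(Y) = (9/20, 11/20)
H(Y) = 0.9928 bits

H(X|Y) = H(X,Y) - H(Y) = 2.5467 - 0.9928 = 1.5539 bits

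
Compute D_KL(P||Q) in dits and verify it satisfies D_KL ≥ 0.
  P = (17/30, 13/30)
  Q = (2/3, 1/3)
0.0094 dits

KL divergence satisfies the Gibbs inequality: D_KL(P||Q) ≥ 0 for all distributions P, Q.

D_KL(P||Q) = Σ p(x) log(p(x)/q(x))
Term by term:
  x=0: 17/30 × log_10[(17/30)/(2/3)] = -0.0400
  x=1: 13/30 × log_10[(13/30)/(1/3)] = 0.0494
D_KL(P||Q) = 0.0094 dits

D_KL(P||Q) = 0.0094 ≥ 0 ✓

This non-negativity is a fundamental property: relative entropy cannot be negative because it measures how different Q is from P.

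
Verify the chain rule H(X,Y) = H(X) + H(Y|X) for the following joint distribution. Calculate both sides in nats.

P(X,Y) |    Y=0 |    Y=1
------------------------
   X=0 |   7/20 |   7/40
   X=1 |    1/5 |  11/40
H(X,Y) = 1.3494, H(X) = 0.6919, H(Y|X) = 0.6575 (all in nats)

Chain rule: H(X,Y) = H(X) + H(Y|X)

Left side — joint entropy directly:
H(X,Y) = -Σ p(x,y) log p(x,y) = 1.3494 nats

Right side — compute H(Y|X) from the conditional distributions:
P(X) = (21/40, 19/40), so H(X) = 0.6919 nats
H(Y|X) = Σ_x P(X=x) · H(Y|X=x):
  P(Y|X=0) = (2/3, 1/3), H(Y|X=0) = 0.6365, weight P(X=0) = 21/40
  P(Y|X=1) = (8/19, 11/19), H(Y|X=1) = 0.6806, weight P(X=1) = 19/40
H(Y|X) = 0.6575 nats

H(X) + H(Y|X) = 0.6919 + 0.6575 = 1.3494 nats

Both sides equal 1.3494 nats. ✓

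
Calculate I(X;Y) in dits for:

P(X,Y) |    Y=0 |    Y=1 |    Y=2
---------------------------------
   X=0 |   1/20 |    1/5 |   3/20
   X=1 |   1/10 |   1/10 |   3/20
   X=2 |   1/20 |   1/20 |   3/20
0.0190 dits

Mutual information: I(X;Y) = H(X) + H(Y) - H(X,Y)

Marginals:
P(X) = (2/5, 7/20, 1/4), H(X) = 0.4693 dits
P(Y) = (1/5, 7/20, 9/20), H(Y) = 0.4554 dits

Joint entropy: H(X,Y) = 0.9057 dits

I(X;Y) = 0.4693 + 0.4554 - 0.9057 = 0.0190 dits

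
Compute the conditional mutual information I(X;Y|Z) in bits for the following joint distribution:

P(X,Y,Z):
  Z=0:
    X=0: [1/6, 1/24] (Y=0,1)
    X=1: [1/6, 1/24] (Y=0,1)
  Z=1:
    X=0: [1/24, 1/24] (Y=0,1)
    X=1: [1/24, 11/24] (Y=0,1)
0.0549 bits

Conditional mutual information: I(X;Y|Z) = H(X|Z) + H(Y|Z) - H(X,Y|Z)

H(Z) = 0.9799
H(X,Z) = 1.7417 → H(X|Z) = 0.7618
H(Y,Z) = 1.6258 → H(Y|Z) = 0.6459
H(X,Y,Z) = 2.3327 → H(X,Y|Z) = 1.3529

I(X;Y|Z) = 0.7618 + 0.6459 - 1.3529 = 0.0549 bits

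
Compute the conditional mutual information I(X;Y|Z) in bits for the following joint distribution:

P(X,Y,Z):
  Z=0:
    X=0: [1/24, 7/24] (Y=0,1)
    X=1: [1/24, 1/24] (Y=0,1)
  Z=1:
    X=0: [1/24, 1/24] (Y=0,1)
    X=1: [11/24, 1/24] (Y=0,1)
0.0912 bits

Conditional mutual information: I(X;Y|Z) = H(X|Z) + H(Y|Z) - H(X,Y|Z)

H(Z) = 0.9799
H(X,Z) = 1.6258 → H(X|Z) = 0.6459
H(Y,Z) = 1.6258 → H(Y|Z) = 0.6459
H(X,Y,Z) = 2.1806 → H(X,Y|Z) = 1.2007

I(X;Y|Z) = 0.6459 + 0.6459 - 1.2007 = 0.0912 bits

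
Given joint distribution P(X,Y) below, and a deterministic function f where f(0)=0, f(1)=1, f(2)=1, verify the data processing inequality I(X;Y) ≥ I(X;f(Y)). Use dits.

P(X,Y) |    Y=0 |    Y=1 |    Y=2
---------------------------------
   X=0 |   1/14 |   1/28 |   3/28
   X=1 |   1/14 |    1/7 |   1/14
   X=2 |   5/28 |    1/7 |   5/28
I(X;Y) = 0.0160, I(X;f(Y)) = 0.0022, inequality holds: 0.0160 ≥ 0.0022

Data Processing Inequality: For any Markov chain X → Y → Z, we have I(X;Y) ≥ I(X;Z).

Here Z = f(Y) is a deterministic function of Y, forming X → Y → Z.

Original I(X;Y) = 0.0160 dits

After applying f:
P(X,Z) where Z=f(Y):
- P(X,Z=0) = P(X,Y=0)
- P(X,Z=1) = P(X,Y=1) + P(X,Y=2)

I(X;Z) = I(X;f(Y)) = 0.0022 dits

Verification: 0.0160 ≥ 0.0022 ✓

Information cannot be created by processing; the function f can only lose information about X.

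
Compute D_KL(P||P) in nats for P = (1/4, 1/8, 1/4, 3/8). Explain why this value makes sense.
0.0000 nats

KL divergence satisfies the Gibbs inequality: D_KL(P||Q) ≥ 0 for all distributions P, Q.

D_KL(P||Q) = Σ p(x) log(p(x)/q(x))
Each term is p(x) × log_e(p(x)/p(x)) = p(x) × log_e(1) = 0, so the sum is 0.
D_KL(P||Q) = 0.0000 nats

When P = Q, the KL divergence is exactly 0, as there is no 'divergence' between identical distributions.

This non-negativity is a fundamental property: relative entropy cannot be negative because it measures how different Q is from P.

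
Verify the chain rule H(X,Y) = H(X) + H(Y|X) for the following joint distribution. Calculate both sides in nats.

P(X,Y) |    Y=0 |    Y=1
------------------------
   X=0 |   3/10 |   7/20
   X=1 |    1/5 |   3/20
H(X,Y) = 1.3351, H(X) = 0.6474, H(Y|X) = 0.6876 (all in nats)

Chain rule: H(X,Y) = H(X) + H(Y|X)

Left side — joint entropy directly:
H(X,Y) = -Σ p(x,y) log p(x,y) = 1.3351 nats

Right side — compute H(Y|X) from the conditional distributions:
P(X) = (13/20, 7/20), so H(X) = 0.6474 nats
H(Y|X) = Σ_x P(X=x) · H(Y|X=x):
  P(Y|X=0) = (6/13, 7/13), H(Y|X=0) = 0.6902, weight P(X=0) = 13/20
  P(Y|X=1) = (4/7, 3/7), H(Y|X=1) = 0.6829, weight P(X=1) = 7/20
H(Y|X) = 0.6876 nats

H(X) + H(Y|X) = 0.6474 + 0.6876 = 1.3351 nats

Both sides equal 1.3351 nats. ✓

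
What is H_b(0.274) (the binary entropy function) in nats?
0.5872 nats

The binary entropy function is:
H(p) = -p log(p) - (1-p) log(1-p)

H(0.274) = -0.274 × log_e(0.274) - 0.726 × log_e(0.726)
H(0.274) = 0.5872 nats

Note: Binary entropy is maximized at p=0.5 (H=1 bit) and minimized at p=0 or p=1 (H=0).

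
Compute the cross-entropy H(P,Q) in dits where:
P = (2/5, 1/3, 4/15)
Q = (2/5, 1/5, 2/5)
0.4983 dits

Cross-entropy: H(P,Q) = -Σ p(x) log q(x)

Alternatively: H(P,Q) = H(P) + D_KL(P||Q)
H(P) = 0.4713 dits
D_KL(P||Q) = 0.0270 dits

H(P,Q) = 0.4713 + 0.0270 = 0.4983 dits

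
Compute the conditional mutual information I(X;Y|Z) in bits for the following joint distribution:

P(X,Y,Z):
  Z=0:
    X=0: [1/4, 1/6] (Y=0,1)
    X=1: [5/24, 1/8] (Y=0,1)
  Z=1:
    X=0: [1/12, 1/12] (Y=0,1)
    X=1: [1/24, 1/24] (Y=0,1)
0.0004 bits

Conditional mutual information: I(X;Y|Z) = H(X|Z) + H(Y|Z) - H(X,Y|Z)

H(Z) = 0.8113
H(X,Z) = 1.7842 → H(X|Z) = 0.9729
H(Y,Z) = 1.7843 → H(Y|Z) = 0.9731
H(X,Y,Z) = 2.7569 → H(X,Y|Z) = 1.9456

I(X;Y|Z) = 0.9729 + 0.9731 - 1.9456 = 0.0004 bits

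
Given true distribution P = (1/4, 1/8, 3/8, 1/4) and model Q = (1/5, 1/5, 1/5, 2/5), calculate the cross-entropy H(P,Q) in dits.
0.6237 dits

Cross-entropy: H(P,Q) = -Σ p(x) log q(x)

Alternatively: H(P,Q) = H(P) + D_KL(P||Q)
H(P) = 0.5737 dits
D_KL(P||Q) = 0.0501 dits

H(P,Q) = 0.5737 + 0.0501 = 0.6237 dits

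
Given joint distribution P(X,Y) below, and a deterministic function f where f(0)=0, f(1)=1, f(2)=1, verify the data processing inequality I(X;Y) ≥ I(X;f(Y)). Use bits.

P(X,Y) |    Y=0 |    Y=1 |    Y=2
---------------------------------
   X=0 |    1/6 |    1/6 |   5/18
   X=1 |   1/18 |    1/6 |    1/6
I(X;Y) = 0.0263, I(X;f(Y)) = 0.0175, inequality holds: 0.0263 ≥ 0.0175

Data Processing Inequality: For any Markov chain X → Y → Z, we have I(X;Y) ≥ I(X;Z).

Here Z = f(Y) is a deterministic function of Y, forming X → Y → Z.

Original I(X;Y) = 0.0263 bits

After applying f:
P(X,Z) where Z=f(Y):
- P(X,Z=0) = P(X,Y=0)
- P(X,Z=1) = P(X,Y=1) + P(X,Y=2)

I(X;Z) = I(X;f(Y)) = 0.0175 bits

Verification: 0.0263 ≥ 0.0175 ✓

Information cannot be created by processing; the function f can only lose information about X.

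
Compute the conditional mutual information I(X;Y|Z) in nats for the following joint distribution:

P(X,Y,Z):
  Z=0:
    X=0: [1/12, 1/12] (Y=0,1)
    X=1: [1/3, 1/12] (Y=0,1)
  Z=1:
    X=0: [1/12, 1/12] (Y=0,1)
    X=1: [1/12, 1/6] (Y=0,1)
0.0307 nats

Conditional mutual information: I(X;Y|Z) = H(X|Z) + H(Y|Z) - H(X,Y|Z)

H(Z) = 0.6792
H(X,Z) = 1.3086 → H(X|Z) = 0.6294
H(Y,Z) = 1.3086 → H(Y|Z) = 0.6294
H(X,Y,Z) = 1.9073 → H(X,Y|Z) = 1.2281

I(X;Y|Z) = 0.6294 + 0.6294 - 1.2281 = 0.0307 nats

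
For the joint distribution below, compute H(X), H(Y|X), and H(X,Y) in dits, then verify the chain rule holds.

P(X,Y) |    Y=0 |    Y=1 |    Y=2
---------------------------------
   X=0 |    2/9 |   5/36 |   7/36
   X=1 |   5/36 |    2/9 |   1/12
H(X,Y) = 0.7567, H(X) = 0.2983, H(Y|X) = 0.4583 (all in dits)

Chain rule: H(X,Y) = H(X) + H(Y|X)

Left side — joint entropy directly:
H(X,Y) = -Σ p(x,y) log p(x,y) = 0.7567 dits

Right side — compute H(Y|X) from the conditional distributions:
P(X) = (5/9, 4/9), so H(X) = 0.2983 dits
H(Y|X) = Σ_x P(X=x) · H(Y|X=x):
  P(Y|X=0) = (2/5, 1/4, 7/20), H(Y|X=0) = 0.4693, weight P(X=0) = 5/9
  P(Y|X=1) = (5/16, 1/2, 3/16), H(Y|X=1) = 0.4447, weight P(X=1) = 4/9
H(Y|X) = 0.4583 dits

H(X) + H(Y|X) = 0.2983 + 0.4583 = 0.7567 dits

Both sides equal 0.7567 dits. ✓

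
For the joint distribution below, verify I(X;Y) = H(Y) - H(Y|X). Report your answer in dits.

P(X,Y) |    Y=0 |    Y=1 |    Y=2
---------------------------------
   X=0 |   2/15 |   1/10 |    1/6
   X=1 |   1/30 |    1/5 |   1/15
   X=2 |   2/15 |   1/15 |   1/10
I(X;Y) = 0.0397 dits

Mutual information has multiple equivalent forms:
- I(X;Y) = H(X) - H(X|Y)
- I(X;Y) = H(Y) - H(Y|X)
- I(X;Y) = H(X) + H(Y) - H(X,Y)

Computing all quantities:
H(X) = 0.4729, H(Y) = 0.4757, H(X,Y) = 0.9089
H(X|Y) = 0.4332, H(Y|X) = 0.4360

Verification:
H(X) - H(X|Y) = 0.4729 - 0.4332 = 0.0397
H(Y) - H(Y|X) = 0.4757 - 0.4360 = 0.0397
H(X) + H(Y) - H(X,Y) = 0.4729 + 0.4757 - 0.9089 = 0.0397

All forms give I(X;Y) = 0.0397 dits. ✓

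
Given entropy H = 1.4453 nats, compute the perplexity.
4.2431

Perplexity is e^H (or exp(H) for natural log).

H = 1.4453 nats
Perplexity = e^1.4453 = 4.2431

Interpretation: The model's uncertainty is equivalent to choosing uniformly among 4.2 options.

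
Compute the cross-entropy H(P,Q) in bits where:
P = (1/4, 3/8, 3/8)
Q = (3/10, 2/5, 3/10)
1.5813 bits

Cross-entropy: H(P,Q) = -Σ p(x) log q(x)

Alternatively: H(P,Q) = H(P) + D_KL(P||Q)
H(P) = 1.5613 bits
D_KL(P||Q) = 0.0200 bits

H(P,Q) = 1.5613 + 0.0200 = 1.5813 bits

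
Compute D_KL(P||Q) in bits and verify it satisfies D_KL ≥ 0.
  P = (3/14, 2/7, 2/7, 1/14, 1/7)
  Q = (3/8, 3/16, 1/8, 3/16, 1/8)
0.2694 bits

KL divergence satisfies the Gibbs inequality: D_KL(P||Q) ≥ 0 for all distributions P, Q.

D_KL(P||Q) = Σ p(x) log(p(x)/q(x))
Term by term:
  x=0: 3/14 × log_2[(3/14)/(3/8)] = -0.1730
  x=1: 2/7 × log_2[(2/7)/(3/16)] = 0.1736
  x=2: 2/7 × log_2[(2/7)/(1/8)] = 0.3408
  x=3: 1/14 × log_2[(1/14)/(3/16)] = -0.0995
  x=4: 1/7 × log_2[(1/7)/(1/8)] = 0.0275
D_KL(P||Q) = 0.2694 bits

D_KL(P||Q) = 0.2694 ≥ 0 ✓

This non-negativity is a fundamental property: relative entropy cannot be negative because it measures how different Q is from P.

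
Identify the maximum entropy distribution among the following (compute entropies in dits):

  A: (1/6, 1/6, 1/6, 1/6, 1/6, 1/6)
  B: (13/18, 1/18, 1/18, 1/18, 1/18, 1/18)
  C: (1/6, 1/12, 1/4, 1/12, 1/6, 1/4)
A

For a discrete distribution over n outcomes, entropy is maximized by the uniform distribution.

Computing entropies:
H(A) = 0.7782 dits
H(B) = 0.4508 dits
H(C) = 0.7403 dits

The uniform distribution (where all probabilities equal 1/6) achieves the maximum entropy of log_10(6) = 0.7782 dits.

Distribution A has the highest entropy.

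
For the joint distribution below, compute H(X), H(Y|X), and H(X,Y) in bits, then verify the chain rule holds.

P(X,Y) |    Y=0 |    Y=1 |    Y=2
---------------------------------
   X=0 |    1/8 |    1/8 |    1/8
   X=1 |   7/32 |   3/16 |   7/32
H(X,Y) = 2.5371, H(X) = 0.9544, H(Y|X) = 1.5827 (all in bits)

Chain rule: H(X,Y) = H(X) + H(Y|X)

Left side — joint entropy directly:
H(X,Y) = -Σ p(x,y) log p(x,y) = 2.5371 bits

Right side — compute H(Y|X) from the conditional distributions:
P(X) = (3/8, 5/8), so H(X) = 0.9544 bits
H(Y|X) = Σ_x P(X=x) · H(Y|X=x):
  P(Y|X=0) = (1/3, 1/3, 1/3), H(Y|X=0) = 1.5850, weight P(X=0) = 3/8
  P(Y|X=1) = (7/20, 3/10, 7/20), H(Y|X=1) = 1.5813, weight P(X=1) = 5/8
H(Y|X) = 1.5827 bits

H(X) + H(Y|X) = 0.9544 + 1.5827 = 2.5371 bits

Both sides equal 2.5371 bits. ✓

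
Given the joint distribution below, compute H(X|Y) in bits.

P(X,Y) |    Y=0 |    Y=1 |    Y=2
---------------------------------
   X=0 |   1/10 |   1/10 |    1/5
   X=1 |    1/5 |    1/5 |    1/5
0.9510 bits

Using the chain rule: H(X|Y) = H(X,Y) - H(Y)

First, compute H(X,Y) = 2.5219 bits

Marginal P(Y) = (3/10, 3/10, 2/5)
H(Y) = 1.5710 bits

H(X|Y) = H(X,Y) - H(Y) = 2.5219 - 1.5710 = 0.9510 bits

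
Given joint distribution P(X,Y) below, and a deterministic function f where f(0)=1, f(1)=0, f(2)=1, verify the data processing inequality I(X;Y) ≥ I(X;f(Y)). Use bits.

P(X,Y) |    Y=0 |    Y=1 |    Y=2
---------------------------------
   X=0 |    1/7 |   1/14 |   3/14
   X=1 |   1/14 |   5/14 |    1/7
I(X;Y) = 0.1631, I(X;f(Y)) = 0.1613, inequality holds: 0.1631 ≥ 0.1613

Data Processing Inequality: For any Markov chain X → Y → Z, we have I(X;Y) ≥ I(X;Z).

Here Z = f(Y) is a deterministic function of Y, forming X → Y → Z.

Original I(X;Y) = 0.1631 bits

After applying f:
P(X,Z) where Z=f(Y):
- P(X,Z=0) = P(X,Y=1)
- P(X,Z=1) = P(X,Y=0) + P(X,Y=2)

I(X;Z) = I(X;f(Y)) = 0.1613 bits

Verification: 0.1631 ≥ 0.1613 ✓

Information cannot be created by processing; the function f can only lose information about X.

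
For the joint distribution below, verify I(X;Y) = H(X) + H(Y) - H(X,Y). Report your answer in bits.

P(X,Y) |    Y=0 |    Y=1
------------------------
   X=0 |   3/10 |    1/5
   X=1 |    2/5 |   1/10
I(X;Y) = 0.0349 bits

Mutual information has multiple equivalent forms:
- I(X;Y) = H(X) - H(X|Y)
- I(X;Y) = H(Y) - H(Y|X)
- I(X;Y) = H(X) + H(Y) - H(X,Y)

Computing all quantities:
H(X) = 1.0000, H(Y) = 0.8813, H(X,Y) = 1.8464
H(X|Y) = 0.9651, H(Y|X) = 0.8464

Verification:
H(X) - H(X|Y) = 1.0000 - 0.9651 = 0.0349
H(Y) - H(Y|X) = 0.8813 - 0.8464 = 0.0349
H(X) + H(Y) - H(X,Y) = 1.0000 + 0.8813 - 1.8464 = 0.0349

All forms give I(X;Y) = 0.0349 bits. ✓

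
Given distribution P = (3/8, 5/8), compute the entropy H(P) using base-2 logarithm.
0.9544 bits

Shannon entropy is H(X) = -Σ p(x) log p(x).

For P = (3/8, 5/8):
H = -3/8 × log_2(3/8) -5/8 × log_2(5/8)
H = 0.9544 bits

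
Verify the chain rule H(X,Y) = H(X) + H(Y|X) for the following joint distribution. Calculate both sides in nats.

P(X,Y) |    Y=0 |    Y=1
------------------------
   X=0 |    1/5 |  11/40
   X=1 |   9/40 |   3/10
H(X,Y) = 1.3737, H(X) = 0.6919, H(Y|X) = 0.6818 (all in nats)

Chain rule: H(X,Y) = H(X) + H(Y|X)

Left side — joint entropy directly:
H(X,Y) = -Σ p(x,y) log p(x,y) = 1.3737 nats

Right side — compute H(Y|X) from the conditional distributions:
P(X) = (19/40, 21/40), so H(X) = 0.6919 nats
H(Y|X) = Σ_x P(X=x) · H(Y|X=x):
  P(Y|X=0) = (8/19, 11/19), H(Y|X=0) = 0.6806, weight P(X=0) = 19/40
  P(Y|X=1) = (3/7, 4/7), H(Y|X=1) = 0.6829, weight P(X=1) = 21/40
H(Y|X) = 0.6818 nats

H(X) + H(Y|X) = 0.6919 + 0.6818 = 1.3737 nats

Both sides equal 1.3737 nats. ✓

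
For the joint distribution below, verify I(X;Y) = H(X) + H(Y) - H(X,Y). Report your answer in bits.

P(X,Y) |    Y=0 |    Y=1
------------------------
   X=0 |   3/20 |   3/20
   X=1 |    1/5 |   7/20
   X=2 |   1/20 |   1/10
I(X;Y) = 0.0131 bits

Mutual information has multiple equivalent forms:
- I(X;Y) = H(X) - H(X|Y)
- I(X;Y) = H(Y) - H(Y|X)
- I(X;Y) = H(X) + H(Y) - H(X,Y)

Computing all quantities:
H(X) = 1.4060, H(Y) = 0.9710, H(X,Y) = 2.3639
H(X|Y) = 1.3929, H(Y|X) = 0.9579

Verification:
H(X) - H(X|Y) = 1.4060 - 1.3929 = 0.0131
H(Y) - H(Y|X) = 0.9710 - 0.9579 = 0.0131
H(X) + H(Y) - H(X,Y) = 1.4060 + 0.9710 - 2.3639 = 0.0131

All forms give I(X;Y) = 0.0131 bits. ✓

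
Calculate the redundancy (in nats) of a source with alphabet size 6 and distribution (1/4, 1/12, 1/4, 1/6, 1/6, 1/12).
0.0872 nats

Redundancy measures how far a source is from maximum entropy:
R = H_max - H(X)

Maximum entropy for 6 symbols: H_max = log_e(6) = 1.7918 nats
Actual entropy: H(X) = 1.7046 nats
Redundancy: R = 1.7918 - 1.7046 = 0.0872 nats

This redundancy represents potential for compression: the source could be compressed by 0.0872 nats per symbol.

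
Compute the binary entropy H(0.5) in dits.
0.3010 dits

The binary entropy function is:
H(p) = -p log(p) - (1-p) log(1-p)

H(0.5) = -0.5 × log_10(0.5) - 0.5 × log_10(0.5)
H(0.5) = 0.3010 dits

Note: Binary entropy is maximized at p=0.5 (H=1 bit) and minimized at p=0 or p=1 (H=0).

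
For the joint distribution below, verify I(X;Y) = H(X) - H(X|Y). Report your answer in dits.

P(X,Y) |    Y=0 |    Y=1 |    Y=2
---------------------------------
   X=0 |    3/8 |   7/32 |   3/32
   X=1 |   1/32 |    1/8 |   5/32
I(X;Y) = 0.0522 dits

Mutual information has multiple equivalent forms:
- I(X;Y) = H(X) - H(X|Y)
- I(X;Y) = H(Y) - H(Y|X)
- I(X;Y) = H(X) + H(Y) - H(X,Y)

Computing all quantities:
H(X) = 0.2697, H(Y) = 0.4689, H(X,Y) = 0.6864
H(X|Y) = 0.2175, H(Y|X) = 0.4167

Verification:
H(X) - H(X|Y) = 0.2697 - 0.2175 = 0.0522
H(Y) - H(Y|X) = 0.4689 - 0.4167 = 0.0522
H(X) + H(Y) - H(X,Y) = 0.2697 + 0.4689 - 0.6864 = 0.0522

All forms give I(X;Y) = 0.0522 dits. ✓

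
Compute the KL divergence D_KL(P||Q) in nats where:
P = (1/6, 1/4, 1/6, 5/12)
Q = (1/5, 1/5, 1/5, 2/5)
0.0120 nats

KL divergence: D_KL(P||Q) = Σ p(x) log(p(x)/q(x))

Computing term by term:
  x=0: 1/6 × log_e[(1/6)/(1/5)] = 1/6 × -0.1823 = -0.0304
  x=1: 1/4 × log_e[(1/4)/(1/5)] = 1/4 × 0.2231 = 0.0558
  x=2: 1/6 × log_e[(1/6)/(1/5)] = 1/6 × -0.1823 = -0.0304
  x=3: 5/12 × log_e[(5/12)/(2/5)] = 5/12 × 0.0408 = 0.0170

D_KL(P||Q) = 0.0120 nats

Note: KL divergence is always non-negative and equals 0 iff P = Q.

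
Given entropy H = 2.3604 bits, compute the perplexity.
5.1351

Perplexity is 2^H (or exp(H) for natural log).

H = 2.3604 bits
Perplexity = 2^2.3604 = 5.1351

Interpretation: The model's uncertainty is equivalent to choosing uniformly among 5.1 options.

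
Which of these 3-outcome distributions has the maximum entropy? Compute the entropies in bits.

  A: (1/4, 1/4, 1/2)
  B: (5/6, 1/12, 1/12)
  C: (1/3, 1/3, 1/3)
C

For a discrete distribution over n outcomes, entropy is maximized by the uniform distribution.

Computing entropies:
H(A) = 1.5000 bits
H(B) = 0.8167 bits
H(C) = 1.5850 bits

The uniform distribution (where all probabilities equal 1/3) achieves the maximum entropy of log_2(3) = 1.5850 bits.

Distribution C has the highest entropy.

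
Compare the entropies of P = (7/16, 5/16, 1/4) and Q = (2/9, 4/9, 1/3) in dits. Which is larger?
P

Computing entropies in dits:
H(P) = 0.4654
H(Q) = 0.4607

Distribution P has higher entropy.

Intuition: The distribution closer to uniform (more spread out) has higher entropy.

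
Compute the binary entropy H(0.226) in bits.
0.7710 bits

The binary entropy function is:
H(p) = -p log(p) - (1-p) log(1-p)

H(0.226) = -0.226 × log_2(0.226) - 0.774 × log_2(0.774)
H(0.226) = 0.7710 bits

Note: Binary entropy is maximized at p=0.5 (H=1 bit) and minimized at p=0 or p=1 (H=0).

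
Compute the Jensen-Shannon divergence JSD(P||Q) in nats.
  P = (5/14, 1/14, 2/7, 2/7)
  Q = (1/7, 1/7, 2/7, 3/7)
0.0370 nats

Jensen-Shannon divergence is:
JSD(P||Q) = 0.5 × D_KL(P||M) + 0.5 × D_KL(Q||M)
where M = 0.5 × (P + Q) is the mixture distribution.

M = 0.5 × (5/14, 1/14, 2/7, 2/7) + 0.5 × (1/7, 1/7, 2/7, 3/7) = (1/4, 3/28, 2/7, 5/14)

D_KL(P||M) = 0.0347 nats
D_KL(Q||M) = 0.0393 nats

JSD(P||Q) = 0.5 × 0.0347 + 0.5 × 0.0393 = 0.0370 nats

Unlike KL divergence, JSD is symmetric and bounded: 0 ≤ JSD ≤ log(2).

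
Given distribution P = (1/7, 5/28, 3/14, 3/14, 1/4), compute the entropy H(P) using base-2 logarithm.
2.2973 bits

Shannon entropy is H(X) = -Σ p(x) log p(x).

For P = (1/7, 5/28, 3/14, 3/14, 1/4):
H = -1/7 × log_2(1/7) -5/28 × log_2(5/28) -3/14 × log_2(3/14) -3/14 × log_2(3/14) -1/4 × log_2(1/4)
H = 2.2973 bits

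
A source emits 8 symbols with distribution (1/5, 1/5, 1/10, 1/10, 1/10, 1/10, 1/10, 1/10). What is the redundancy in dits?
0.0235 dits

Redundancy measures how far a source is from maximum entropy:
R = H_max - H(X)

Maximum entropy for 8 symbols: H_max = log_10(8) = 0.9031 dits
Actual entropy: H(X) = 0.8796 dits
Redundancy: R = 0.9031 - 0.8796 = 0.0235 dits

This redundancy represents potential for compression: the source could be compressed by 0.0235 dits per symbol.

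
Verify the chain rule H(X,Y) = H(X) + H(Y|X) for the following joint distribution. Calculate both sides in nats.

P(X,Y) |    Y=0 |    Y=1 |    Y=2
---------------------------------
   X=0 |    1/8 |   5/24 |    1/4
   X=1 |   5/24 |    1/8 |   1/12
H(X,Y) = 1.7271, H(X) = 0.6792, H(Y|X) = 1.0479 (all in nats)

Chain rule: H(X,Y) = H(X) + H(Y|X)

Left side — joint entropy directly:
H(X,Y) = -Σ p(x,y) log p(x,y) = 1.7271 nats

Right side — compute H(Y|X) from the conditional distributions:
P(X) = (7/12, 5/12), so H(X) = 0.6792 nats
H(Y|X) = Σ_x P(X=x) · H(Y|X=x):
  P(Y|X=0) = (3/14, 5/14, 3/7), H(Y|X=0) = 1.0609, weight P(X=0) = 7/12
  P(Y|X=1) = (1/2, 3/10, 1/5), H(Y|X=1) = 1.0297, weight P(X=1) = 5/12
H(Y|X) = 1.0479 nats

H(X) + H(Y|X) = 0.6792 + 1.0479 = 1.7271 nats

Both sides equal 1.7271 nats. ✓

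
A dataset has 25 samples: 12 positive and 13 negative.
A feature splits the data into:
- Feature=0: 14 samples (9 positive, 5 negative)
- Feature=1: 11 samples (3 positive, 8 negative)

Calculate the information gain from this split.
0.1003 bits

Information Gain = H(Y) - H(Y|Feature)

Before split:
P(positive) = 12/25 = 0.4800
H(Y) = 0.9988 bits

After split:
Feature=0: H = 0.9403 bits (weight = 14/25)
Feature=1: H = 0.8454 bits (weight = 11/25)
H(Y|Feature) = (14/25)×0.9403 + (11/25)×0.8454 = 0.8985 bits

Information Gain = 0.9988 - 0.8985 = 0.1003 bits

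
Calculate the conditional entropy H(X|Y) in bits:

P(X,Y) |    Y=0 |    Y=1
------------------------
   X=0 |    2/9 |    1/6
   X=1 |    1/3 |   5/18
0.9636 bits

Using the chain rule: H(X|Y) = H(X,Y) - H(Y)

First, compute H(X,Y) = 1.9547 bits

Marginal P(Y) = (5/9, 4/9)
H(Y) = 0.9911 bits

H(X|Y) = H(X,Y) - H(Y) = 1.9547 - 0.9911 = 0.9636 bits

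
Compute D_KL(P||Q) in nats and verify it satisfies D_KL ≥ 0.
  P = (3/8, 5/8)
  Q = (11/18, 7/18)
0.1134 nats

KL divergence satisfies the Gibbs inequality: D_KL(P||Q) ≥ 0 for all distributions P, Q.

D_KL(P||Q) = Σ p(x) log(p(x)/q(x))
Term by term:
  x=0: 3/8 × log_e[(3/8)/(11/18)] = -0.1831
  x=1: 5/8 × log_e[(5/8)/(7/18)] = 0.2965
D_KL(P||Q) = 0.1134 nats

D_KL(P||Q) = 0.1134 ≥ 0 ✓

This non-negativity is a fundamental property: relative entropy cannot be negative because it measures how different Q is from P.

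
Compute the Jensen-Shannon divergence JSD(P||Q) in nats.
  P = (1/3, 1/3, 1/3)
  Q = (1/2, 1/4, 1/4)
0.0144 nats

Jensen-Shannon divergence is:
JSD(P||Q) = 0.5 × D_KL(P||M) + 0.5 × D_KL(Q||M)
where M = 0.5 × (P + Q) is the mixture distribution.

M = 0.5 × (1/3, 1/3, 1/3) + 0.5 × (1/2, 1/4, 1/4) = (5/12, 7/24, 7/24)

D_KL(P||M) = 0.0146 nats
D_KL(Q||M) = 0.0141 nats

JSD(P||Q) = 0.5 × 0.0146 + 0.5 × 0.0141 = 0.0144 nats

Unlike KL divergence, JSD is symmetric and bounded: 0 ≤ JSD ≤ log(2).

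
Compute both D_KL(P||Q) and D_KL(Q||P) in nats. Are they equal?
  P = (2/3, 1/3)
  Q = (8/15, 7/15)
D_KL(P||Q) = 0.0366, D_KL(Q||P) = 0.0380

KL divergence is not symmetric: D_KL(P||Q) ≠ D_KL(Q||P) in general.

D_KL(P||Q) = 0.0366 nats
D_KL(Q||P) = 0.0380 nats

No, they are not equal!

This asymmetry is why KL divergence is not a true distance metric.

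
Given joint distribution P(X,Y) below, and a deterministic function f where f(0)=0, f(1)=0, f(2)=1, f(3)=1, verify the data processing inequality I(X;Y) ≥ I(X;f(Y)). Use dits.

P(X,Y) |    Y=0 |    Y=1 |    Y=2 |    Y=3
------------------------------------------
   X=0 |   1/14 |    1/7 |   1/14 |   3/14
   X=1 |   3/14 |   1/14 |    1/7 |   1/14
I(X;Y) = 0.0430, I(X;f(Y)) = 0.0044, inequality holds: 0.0430 ≥ 0.0044

Data Processing Inequality: For any Markov chain X → Y → Z, we have I(X;Y) ≥ I(X;Z).

Here Z = f(Y) is a deterministic function of Y, forming X → Y → Z.

Original I(X;Y) = 0.0430 dits

After applying f:
P(X,Z) where Z=f(Y):
- P(X,Z=0) = P(X,Y=0) + P(X,Y=1)
- P(X,Z=1) = P(X,Y=2) + P(X,Y=3)

I(X;Z) = I(X;f(Y)) = 0.0044 dits

Verification: 0.0430 ≥ 0.0044 ✓

Information cannot be created by processing; the function f can only lose information about X.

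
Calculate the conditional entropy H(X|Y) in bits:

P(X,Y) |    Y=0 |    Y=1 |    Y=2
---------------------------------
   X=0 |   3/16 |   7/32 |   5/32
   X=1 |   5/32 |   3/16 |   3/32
0.9848 bits

Using the chain rule: H(X|Y) = H(X,Y) - H(Y)

First, compute H(X,Y) = 2.5423 bits

Marginal P(Y) = (11/32, 13/32, 1/4)
H(Y) = 1.5575 bits

H(X|Y) = H(X,Y) - H(Y) = 2.5423 - 1.5575 = 0.9848 bits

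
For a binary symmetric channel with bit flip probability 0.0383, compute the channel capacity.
0.7656 bits

For a binary symmetric channel (BSC) with error probability p:
Capacity C = 1 - H(p) bits per symbol

where H(p) = -p log₂(p) - (1-p) log₂(1-p) is the binary entropy function.

H(0.0383) = 0.2344 bits
C = 1 - 0.2344 = 0.7656 bits per symbol

This means we can reliably transmit up to 0.7656 bits of information per channel use.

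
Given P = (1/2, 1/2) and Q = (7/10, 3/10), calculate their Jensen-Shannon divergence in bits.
0.0303 bits

Jensen-Shannon divergence is:
JSD(P||Q) = 0.5 × D_KL(P||M) + 0.5 × D_KL(Q||M)
where M = 0.5 × (P + Q) is the mixture distribution.

M = 0.5 × (1/2, 1/2) + 0.5 × (7/10, 3/10) = (3/5, 2/5)

D_KL(P||M) = 0.0294 bits
D_KL(Q||M) = 0.0312 bits

JSD(P||Q) = 0.5 × 0.0294 + 0.5 × 0.0312 = 0.0303 bits

Unlike KL divergence, JSD is symmetric and bounded: 0 ≤ JSD ≤ log(2).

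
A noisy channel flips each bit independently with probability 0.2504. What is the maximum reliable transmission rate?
0.1881 bits

For a binary symmetric channel (BSC) with error probability p:
Capacity C = 1 - H(p) bits per symbol

where H(p) = -p log₂(p) - (1-p) log₂(1-p) is the binary entropy function.

H(0.2504) = 0.8119 bits
C = 1 - 0.8119 = 0.1881 bits per symbol

This means we can reliably transmit up to 0.1881 bits of information per channel use.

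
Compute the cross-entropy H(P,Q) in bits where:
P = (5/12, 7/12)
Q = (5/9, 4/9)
1.0358 bits

Cross-entropy: H(P,Q) = -Σ p(x) log q(x)

Alternatively: H(P,Q) = H(P) + D_KL(P||Q)
H(P) = 0.9799 bits
D_KL(P||Q) = 0.0559 bits

H(P,Q) = 0.9799 + 0.0559 = 1.0358 bits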